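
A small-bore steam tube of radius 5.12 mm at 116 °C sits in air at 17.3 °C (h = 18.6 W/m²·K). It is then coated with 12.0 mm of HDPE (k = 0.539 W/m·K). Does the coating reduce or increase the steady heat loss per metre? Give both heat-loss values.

increases: 59.1 → 115 W/m

Critical radius for a cylinder: r_cr = k/h = 0.0290 m = 2.90 cm.
Outer radius after coating: r₂ = 0.00512 + 0.0120 = 0.01712 m.
Since r₁ < r_cr and r₂ ≤ r_cr, the coating moves toward the maximum at r_cr — heat loss rises.
Bare: R = 1/(2πr₁h) = 1.671 m·K/W; Q = 98.7/1.671 = 59.1 W/m.
Coated: R = R_cond + R_conv = 0.8562 m·K/W; Q = 98.7/0.8562 = 115 W/m.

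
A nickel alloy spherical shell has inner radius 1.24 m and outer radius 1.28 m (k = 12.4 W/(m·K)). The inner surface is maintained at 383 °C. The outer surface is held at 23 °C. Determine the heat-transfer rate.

Q = 2230 kW

Q = 4πk·ΔT/(1/r₁ − 1/r₂) = 4π × 12.4 × 360 / (1/1.24 − 1/1.28) = 2.23×10^6 W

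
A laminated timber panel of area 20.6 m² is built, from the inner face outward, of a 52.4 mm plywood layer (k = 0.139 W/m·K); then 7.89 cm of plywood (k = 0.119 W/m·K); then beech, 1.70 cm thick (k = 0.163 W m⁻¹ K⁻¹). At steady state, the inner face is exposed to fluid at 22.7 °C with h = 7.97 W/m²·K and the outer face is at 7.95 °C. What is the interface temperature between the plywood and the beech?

T = 9.16 °C

Series thermal resistances, inner to outer:
  R_conv,in = 1/(hA) = 1/(7.97·20.6) = 0.006091 K/W
  R_plywood = L/(kA) = 0.0524/(0.139·20.6) = 0.01830 K/W
  R_plywood = L/(kA) = 0.0789/(0.119·20.6) = 0.03219 K/W
  R_beech = L/(kA) = 0.0170/(0.163·20.6) = 0.005063 K/W
ΣR = 0.006091 + 0.01830 + 0.03219 + 0.005063 = 0.06164 K/W
Q = ΔT/ΣR = (22.7 °C − 7.95 °C)/0.06164 = 239.3 W
From the inner boundary to the plywood/beech interface, ΣR_partial = 0.05658 K/W.
T_interface = T_in − Q·ΣR_partial = 22.7 °C − (239.3)(0.05658) = 9.16 °C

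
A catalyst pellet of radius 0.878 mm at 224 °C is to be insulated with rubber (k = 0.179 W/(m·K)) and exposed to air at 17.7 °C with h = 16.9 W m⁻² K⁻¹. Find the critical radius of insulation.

For a sphere, r_cr = 2k_ins/h = 2·0.179/16.9 = 0.0212 m = 2.12 cm

r_cr = 2.12 cm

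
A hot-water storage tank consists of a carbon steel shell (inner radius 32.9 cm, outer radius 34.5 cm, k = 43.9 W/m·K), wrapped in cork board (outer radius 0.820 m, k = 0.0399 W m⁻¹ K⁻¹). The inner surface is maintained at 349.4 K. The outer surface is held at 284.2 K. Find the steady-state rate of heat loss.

Q = 19.5 W

Treat each layer as a resistance in series:
  R_carbon steel = (1/0.329 − 1/0.345)/(4πk) = 0.1410/(4π·43.9) = 2.555×10^-4 K/W
  R_cork board = (1/0.345 − 1/0.820)/(4πk) = 1.679/(4π·0.0399) = 3.349 K/W
ΣR = 2.555×10^-4 + 3.349 = 3.349 K/W
Q = ΔT/ΣR = (349.4 K − 284.2 K)/3.349 = 19.5 W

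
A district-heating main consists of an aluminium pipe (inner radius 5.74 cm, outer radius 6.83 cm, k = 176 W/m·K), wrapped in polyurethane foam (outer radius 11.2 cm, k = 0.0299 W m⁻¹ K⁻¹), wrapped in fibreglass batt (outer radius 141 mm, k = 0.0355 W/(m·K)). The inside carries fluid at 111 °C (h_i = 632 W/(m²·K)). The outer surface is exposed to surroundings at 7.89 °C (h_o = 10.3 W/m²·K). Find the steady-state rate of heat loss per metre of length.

Q' = 27.3 W/m

Resistance network (inner→outer):
  R'_conv,in = 1/(2πr h) = 1/(2π·0.0574·632) = 0.004387 m·K/W
  R'_aluminium = ln(0.0683/0.0574)/(2πk) = 0.1739/(2π·176) = 1.572×10^-4 m·K/W
  R'_polyurethane foam = ln(0.112/0.0683)/(2πk) = 0.4946/(2π·0.0299) = 2.633 m·K/W
  R'_fibreglass batt = ln(0.141/0.112)/(2πk) = 0.2303/(2π·0.0355) = 1.032 m·K/W
  R'_conv,out = 1/(2πr h) = 1/(2π·0.141·10.3) = 0.1096 m·K/W
ΣR = 0.004387 + 1.572×10^-4 + 2.633 + 1.032 + 0.1096 = 3.779 m·K/W
Q' = ΔT/ΣR = (111 °C − 7.89 °C)/3.779 = 27.3 W/m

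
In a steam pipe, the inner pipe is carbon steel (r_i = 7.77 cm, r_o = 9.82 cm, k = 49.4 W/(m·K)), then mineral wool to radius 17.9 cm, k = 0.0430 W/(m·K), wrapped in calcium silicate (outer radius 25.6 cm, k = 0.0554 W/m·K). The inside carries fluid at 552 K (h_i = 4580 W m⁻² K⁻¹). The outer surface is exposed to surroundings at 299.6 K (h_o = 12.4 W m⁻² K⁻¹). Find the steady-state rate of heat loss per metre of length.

Treat each layer as a resistance in series:
  R'_conv,in = 1/(2πr h) = 1/(2π·0.0777·4580) = 4.472×10^-4 m·K/W
  R'_carbon steel = ln(0.0982/0.0777)/(2πk) = 0.2342/(2π·49.4) = 7.544×10^-4 m·K/W
  R'_mineral wool = ln(0.179/0.0982)/(2πk) = 0.6004/(2π·0.0430) = 2.222 m·K/W
  R'_calcium silicate = ln(0.256/0.179)/(2πk) = 0.3578/(2π·0.0554) = 1.028 m·K/W
  R'_conv,out = 1/(2πr h) = 1/(2π·0.256·12.4) = 0.05014 m·K/W
ΣR = 4.472×10^-4 + 7.544×10^-4 + 2.222 + 1.028 + 0.05014 = 3.301 m·K/W
Q' = ΔT/ΣR = (552 K − 299.6 K)/3.301 = 76.5 W/m

Q' = 76.5 W/m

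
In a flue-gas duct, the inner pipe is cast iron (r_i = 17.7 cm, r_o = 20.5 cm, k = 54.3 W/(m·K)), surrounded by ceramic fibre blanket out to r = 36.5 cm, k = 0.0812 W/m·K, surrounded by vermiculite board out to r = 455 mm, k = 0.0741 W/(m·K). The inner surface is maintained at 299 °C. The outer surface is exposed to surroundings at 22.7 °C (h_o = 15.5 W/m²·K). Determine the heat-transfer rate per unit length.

Q' = 170 W/m

Treat each layer as a resistance in series:
  R'_cast iron = ln(0.205/0.177)/(2πk) = 0.1469/(2π·54.3) = 4.305×10^-4 m·K/W
  R'_ceramic fibre blanket = ln(0.365/0.205)/(2πk) = 0.5769/(2π·0.0812) = 1.131 m·K/W
  R'_vermiculite board = ln(0.455/0.365)/(2πk) = 0.2204/(2π·0.0741) = 0.4734 m·K/W
  R'_conv,out = 1/(2πr h) = 1/(2π·0.455·15.5) = 0.02257 m·K/W
ΣR = 4.305×10^-4 + 1.131 + 0.4734 + 0.02257 = 1.627 m·K/W
Q' = ΔT/ΣR = (299 °C − 22.7 °C)/1.627 = 170 W/m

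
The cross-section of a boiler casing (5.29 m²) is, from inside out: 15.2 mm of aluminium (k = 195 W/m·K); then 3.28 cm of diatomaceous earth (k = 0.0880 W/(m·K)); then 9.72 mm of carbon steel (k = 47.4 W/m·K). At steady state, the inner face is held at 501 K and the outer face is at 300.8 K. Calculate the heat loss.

Resistance network (inner→outer):
  R_aluminium = L/(kA) = 0.0152/(195·5.29) = 1.474×10^-5 K/W
  R_diatomaceous earth = L/(kA) = 0.0328/(0.0880·5.29) = 0.07046 K/W
  R_carbon steel = L/(kA) = 0.00972/(47.4·5.29) = 3.876×10^-5 K/W
ΣR = 1.474×10^-5 + 0.07046 + 3.876×10^-5 = 0.07051 K/W
Q = ΔT/ΣR = (501 K − 300.8 K)/0.07051 = 2840 W

Q = 2.84 kW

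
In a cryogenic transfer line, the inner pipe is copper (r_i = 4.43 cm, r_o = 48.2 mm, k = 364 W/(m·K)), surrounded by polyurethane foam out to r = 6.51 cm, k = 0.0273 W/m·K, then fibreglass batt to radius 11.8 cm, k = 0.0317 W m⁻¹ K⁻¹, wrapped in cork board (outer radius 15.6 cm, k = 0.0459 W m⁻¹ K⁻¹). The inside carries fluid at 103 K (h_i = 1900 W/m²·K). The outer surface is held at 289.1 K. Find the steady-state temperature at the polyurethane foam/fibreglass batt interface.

T = 160 K

Treat each layer as a resistance in series:
  R'_conv,in = 1/(2πr h) = 1/(2π·0.0443·1900) = 0.001891 m·K/W
  R'_copper = ln(0.0482/0.0443)/(2πk) = 0.08437/(2π·364) = 3.689×10^-5 m·K/W
  R'_polyurethane foam = ln(0.0651/0.0482)/(2πk) = 0.3006/(2π·0.0273) = 1.752 m·K/W
  R'_fibreglass batt = ln(0.118/0.0651)/(2πk) = 0.5948/(2π·0.0317) = 2.986 m·K/W
  R'_cork board = ln(0.156/0.118)/(2πk) = 0.2792/(2π·0.0459) = 0.9680 m·K/W
ΣR = 0.001891 + 3.689×10^-5 + 1.752 + 2.986 + 0.9680 = 5.708 m·K/W
Q' = ΔT/ΣR = (103 K − 289.1 K)/5.708 = -32.60 W/m
From the inner boundary to the polyurethane foam/fibreglass batt interface, ΣR_partial = 1.754 m·K/W.
T_interface = T_in − Q'·ΣR_partial = 103 K − (-32.60)(1.754) = 160 K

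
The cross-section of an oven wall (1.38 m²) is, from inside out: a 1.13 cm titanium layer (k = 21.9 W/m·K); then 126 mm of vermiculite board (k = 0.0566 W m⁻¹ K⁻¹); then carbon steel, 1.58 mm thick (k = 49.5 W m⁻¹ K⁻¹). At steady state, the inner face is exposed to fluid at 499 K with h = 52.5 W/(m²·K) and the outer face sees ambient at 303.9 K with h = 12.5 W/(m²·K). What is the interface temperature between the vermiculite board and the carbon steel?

T = 310.6 K

Resistance network (inner→outer):
  R_conv,in = 1/(hA) = 1/(52.5·1.38) = 0.01380 K/W
  R_titanium = L/(kA) = 0.0113/(21.9·1.38) = 3.739×10^-4 K/W
  R_vermiculite board = L/(kA) = 0.126/(0.0566·1.38) = 1.613 K/W
  R_carbon steel = L/(kA) = 0.00158/(49.5·1.38) = 2.313×10^-5 K/W
  R_conv,out = 1/(hA) = 1/(12.5·1.38) = 0.05797 K/W
ΣR = 0.01380 + 3.739×10^-4 + 1.613 + 2.313×10^-5 + 0.05797 = 1.685 K/W
Q = ΔT/ΣR = (499 K − 303.9 K)/1.685 = 115.8 W
From the inner boundary to the vermiculite board/carbon steel interface, ΣR_partial = 1.627 K/W.
T_interface = T_in − Q·ΣR_partial = 499 K − (115.8)(1.627) = 310.6 K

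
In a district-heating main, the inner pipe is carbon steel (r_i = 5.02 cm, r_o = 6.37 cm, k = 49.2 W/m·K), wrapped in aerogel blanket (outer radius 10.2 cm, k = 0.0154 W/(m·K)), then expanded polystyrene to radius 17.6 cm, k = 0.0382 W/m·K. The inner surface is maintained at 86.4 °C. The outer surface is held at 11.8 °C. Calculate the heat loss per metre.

Treat each layer as a resistance in series:
  R'_carbon steel = ln(0.0637/0.0502)/(2πk) = 0.2382/(2π·49.2) = 7.704×10^-4 m·K/W
  R'_aerogel blanket = ln(0.102/0.0637)/(2πk) = 0.4708/(2π·0.0154) = 4.865 m·K/W
  R'_expanded polystyrene = ln(0.176/0.102)/(2πk) = 0.5455/(2π·0.0382) = 2.273 m·K/W
ΣR = 7.704×10^-4 + 4.865 + 2.273 = 7.139 m·K/W
Q' = ΔT/ΣR = (86.4 °C − 11.8 °C)/7.139 = 10.4 W/m

Q' = 10.4 W/m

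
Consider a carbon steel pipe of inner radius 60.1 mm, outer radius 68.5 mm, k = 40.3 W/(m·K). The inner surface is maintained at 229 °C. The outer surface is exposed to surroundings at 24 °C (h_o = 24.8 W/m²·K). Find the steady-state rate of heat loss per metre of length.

Q' = 2180 W/m

Resistance network (inner→outer):
  R'_carbon steel = ln(0.0685/0.0601)/(2πk) = 0.1308/(2π·40.3) = 5.167×10^-4 m·K/W
  R'_conv,out = 1/(2πr h) = 1/(2π·0.0685·24.8) = 0.09369 m·K/W
ΣR = 5.167×10^-4 + 0.09369 = 0.09421 m·K/W
Q' = ΔT/ΣR = (229 °C − 24 °C)/0.09421 = 2180 W/m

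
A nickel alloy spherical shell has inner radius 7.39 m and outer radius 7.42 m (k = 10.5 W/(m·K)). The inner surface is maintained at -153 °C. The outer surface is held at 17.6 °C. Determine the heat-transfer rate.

Q = 4πk·ΔT/(1/r₁ − 1/r₂) = 4π × 10.5 × 170.6 / (1/7.39 − 1/7.42) = 4.11×10^7 W

Q = 4.11×10^7 W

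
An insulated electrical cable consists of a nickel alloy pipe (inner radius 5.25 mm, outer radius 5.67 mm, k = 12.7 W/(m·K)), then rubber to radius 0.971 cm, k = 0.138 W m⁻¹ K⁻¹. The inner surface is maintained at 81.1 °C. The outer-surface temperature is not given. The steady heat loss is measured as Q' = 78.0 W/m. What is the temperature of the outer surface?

Sum the resistances:
  R'_nickel alloy = ln(0.00567/0.00525)/(2πk) = 0.07696/(2π·12.7) = 9.645×10^-4 m·K/W
  R'_rubber = ln(0.00971/0.00567)/(2πk) = 0.5380/(2π·0.138) = 0.6204 m·K/W
ΣR = 0.6214 m·K/W
ΔT = Q'·ΣR = 78.0 × 0.6214 = 48.47 K
Heat flows outward, so T_out = T_in − ΔT = 81.1 − 48.47 = 32.6 °C

T_out = 32.6 °C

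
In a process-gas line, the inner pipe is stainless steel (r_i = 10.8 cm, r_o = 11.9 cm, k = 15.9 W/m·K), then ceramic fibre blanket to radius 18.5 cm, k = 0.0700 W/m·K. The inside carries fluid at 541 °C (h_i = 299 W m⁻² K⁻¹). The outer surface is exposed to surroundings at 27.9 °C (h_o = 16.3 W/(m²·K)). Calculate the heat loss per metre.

Q' = 483 W/m

Treat each layer as a resistance in series:
  R'_conv,in = 1/(2πr h) = 1/(2π·0.108·299) = 0.004929 m·K/W
  R'_stainless steel = ln(0.119/0.108)/(2πk) = 0.09699/(2π·15.9) = 9.709×10^-4 m·K/W
  R'_ceramic fibre blanket = ln(0.185/0.119)/(2πk) = 0.4412/(2π·0.0700) = 1.003 m·K/W
  R'_conv,out = 1/(2πr h) = 1/(2π·0.185·16.3) = 0.05278 m·K/W
ΣR = 0.004929 + 9.709×10^-4 + 1.003 + 0.05278 = 1.062 m·K/W
Q' = ΔT/ΣR = (541 °C − 27.9 °C)/1.062 = 483 W/m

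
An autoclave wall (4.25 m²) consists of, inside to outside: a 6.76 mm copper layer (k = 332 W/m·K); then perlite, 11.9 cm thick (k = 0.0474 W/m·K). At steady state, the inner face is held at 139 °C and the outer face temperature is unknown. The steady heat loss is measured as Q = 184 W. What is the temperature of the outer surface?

Sum the resistances:
  R_copper = L/(kA) = 0.00676/(332·4.25) = 4.791×10^-6 K/W
  R_perlite = L/(kA) = 0.119/(0.0474·4.25) = 0.5907 K/W
ΣR = 0.5907 K/W
ΔT = Q·ΣR = 184 × 0.5907 = 108.7 K
Heat flows outward, so T_out = T_in − ΔT = 139 − 108.7 = 30.3 °C

T_out = 30.3 °C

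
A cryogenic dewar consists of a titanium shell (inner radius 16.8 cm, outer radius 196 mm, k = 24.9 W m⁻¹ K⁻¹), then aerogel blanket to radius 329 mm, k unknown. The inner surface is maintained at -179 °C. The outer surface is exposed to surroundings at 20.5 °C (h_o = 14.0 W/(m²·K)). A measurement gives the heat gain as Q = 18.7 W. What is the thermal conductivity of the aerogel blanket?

ΣR = ΔT/Q = |-179 − 20.5|/18.7 = 10.67 K/W
Known resistances:
  R_titanium = (1/0.168 − 1/0.196)/(4πk) = 0.8503/(4π·24.9) = 0.002718 K/W
  R_conv,out = 1/(4πr²h) = 1/(4π·0.329²·14.0) = 0.05251 K/W
R_aerogel blanket = ΣR − ΣR_known = 10.67 − 0.05523 = 10.61 K/W
(1/r₁−1/r₂)/(4πk) = 10.61 ⇒ k = 2.063/(4π·10.61) = 0.0155 W/m·K

k = 0.0155 W/m·K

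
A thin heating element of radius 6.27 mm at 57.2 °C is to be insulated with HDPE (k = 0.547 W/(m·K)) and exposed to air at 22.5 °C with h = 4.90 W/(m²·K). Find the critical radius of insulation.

r_cr = 11.2 cm

For a cylinder, r_cr = k_ins/h = 0.547/4.90 = 0.112 m = 11.2 cm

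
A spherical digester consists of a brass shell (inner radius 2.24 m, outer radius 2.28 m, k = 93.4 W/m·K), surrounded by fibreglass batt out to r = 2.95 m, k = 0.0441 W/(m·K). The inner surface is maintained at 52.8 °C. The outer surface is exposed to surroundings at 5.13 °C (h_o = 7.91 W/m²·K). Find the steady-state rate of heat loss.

Series thermal resistances, inner to outer:
  R_brass = (1/2.24 − 1/2.28)/(4πk) = 0.007832/(4π·93.4) = 6.673×10^-6 K/W
  R_fibreglass batt = (1/2.28 − 1/2.95)/(4πk) = 0.09961/(4π·0.0441) = 0.1798 K/W
  R_conv,out = 1/(4πr²h) = 1/(4π·2.95²·7.91) = 0.001156 K/W
ΣR = 6.673×10^-6 + 0.1798 + 0.001156 = 0.1810 K/W
Q = ΔT/ΣR = (52.8 °C − 5.13 °C)/0.1810 = 263 W

Q = 263 W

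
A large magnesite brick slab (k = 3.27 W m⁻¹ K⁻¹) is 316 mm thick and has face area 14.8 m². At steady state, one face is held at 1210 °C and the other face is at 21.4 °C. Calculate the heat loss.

Q = 1.82×10^5 W

Q = kA·ΔT/L = 3.27 × 14.8 × |1210 °C − 21.4 °C| / 0.316 = 1.82×10^5 W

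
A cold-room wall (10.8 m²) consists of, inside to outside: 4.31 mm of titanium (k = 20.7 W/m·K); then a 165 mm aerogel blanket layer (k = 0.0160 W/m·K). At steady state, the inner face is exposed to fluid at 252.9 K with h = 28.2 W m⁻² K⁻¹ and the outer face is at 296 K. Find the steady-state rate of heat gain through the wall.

Q = 45.0 W

Resistance network (inner→outer):
  R_conv,in = 1/(hA) = 1/(28.2·10.8) = 0.003283 K/W
  R_titanium = L/(kA) = 0.00431/(20.7·10.8) = 1.928×10^-5 K/W
  R_aerogel blanket = L/(kA) = 0.165/(0.0160·10.8) = 0.9549 K/W
ΣR = 0.003283 + 1.928×10^-5 + 0.9549 = 0.9582 K/W
Q = ΔT/ΣR = (252.9 K − 296 K)/0.9582 = -45.0 W
(Negative Q ⇒ heat flows inward; heat gain = 45.0 W.)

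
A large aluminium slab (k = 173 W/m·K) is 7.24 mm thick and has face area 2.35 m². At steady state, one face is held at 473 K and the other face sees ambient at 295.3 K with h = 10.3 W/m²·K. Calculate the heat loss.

Treat each layer as a resistance in series:
  R_aluminium = L/(kA) = 0.00724/(173·2.35) = 1.781×10^-5 K/W
  R_conv,out = 1/(hA) = 1/(10.3·2.35) = 0.04131 K/W
ΣR = 1.781×10^-5 + 0.04131 = 0.04133 K/W
Q = ΔT/ΣR = (473 K − 295.3 K)/0.04133 = 4300 W

Q = 4.30 kW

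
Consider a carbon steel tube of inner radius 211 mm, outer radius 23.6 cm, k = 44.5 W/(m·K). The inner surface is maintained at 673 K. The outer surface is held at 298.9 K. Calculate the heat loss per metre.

Q' = 934 kW/m

Q' = 2πk·ΔT/ln(r₂/r₁) = 2π × 44.5 × 374.1 / ln(0.236/0.211) = 9.34×10^5 W/m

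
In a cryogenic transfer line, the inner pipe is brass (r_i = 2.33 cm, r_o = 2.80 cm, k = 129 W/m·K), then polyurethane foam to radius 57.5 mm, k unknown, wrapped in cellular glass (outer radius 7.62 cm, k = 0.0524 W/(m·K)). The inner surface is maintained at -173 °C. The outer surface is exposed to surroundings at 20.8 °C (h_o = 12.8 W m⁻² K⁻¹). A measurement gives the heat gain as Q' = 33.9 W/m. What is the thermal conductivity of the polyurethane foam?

k = 0.0244 W/m·K

ΣR = ΔT/Q' = |-173 − 20.8|/33.9 = 5.717 m·K/W
Known resistances:
  R'_brass = ln(0.0280/0.0233)/(2πk) = 0.1838/(2π·129) = 2.267×10^-4 m·K/W
  R'_cellular glass = ln(0.0762/0.0575)/(2πk) = 0.2816/(2π·0.0524) = 0.8552 m·K/W
  R'_conv,out = 1/(2πr h) = 1/(2π·0.0762·12.8) = 0.1632 m·K/W
R_polyurethane foam = ΣR − ΣR_known = 5.717 − 1.019 = 4.698 m·K/W
ln(r₂/r₁)/(2πk) = 4.698 ⇒ k = 0.7196/(2π·4.698) = 0.0244 W/m·K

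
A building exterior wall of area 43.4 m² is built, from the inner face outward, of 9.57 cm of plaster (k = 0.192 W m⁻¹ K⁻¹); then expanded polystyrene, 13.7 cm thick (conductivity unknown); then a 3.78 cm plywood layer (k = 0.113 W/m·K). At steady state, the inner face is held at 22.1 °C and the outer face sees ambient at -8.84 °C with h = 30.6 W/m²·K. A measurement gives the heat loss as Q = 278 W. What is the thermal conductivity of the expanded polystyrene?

k = 0.0346 W/m·K

ΣR = ΔT/Q = |22.1 − -8.84|/278 = 0.1113 K/W
Known resistances:
  R_plaster = L/(kA) = 0.0957/(0.192·43.4) = 0.01148 K/W
  R_plywood = L/(kA) = 0.0378/(0.113·43.4) = 0.007708 K/W
  R_conv,out = 1/(hA) = 1/(30.6·43.4) = 7.530×10^-4 K/W
R_expanded polystyrene = ΣR − ΣR_known = 0.1113 − 0.01994 = 0.09136 K/W
L/(kA) = 0.09136 ⇒ k = 0.137/(0.09136·43.4) = 0.0346 W/m·K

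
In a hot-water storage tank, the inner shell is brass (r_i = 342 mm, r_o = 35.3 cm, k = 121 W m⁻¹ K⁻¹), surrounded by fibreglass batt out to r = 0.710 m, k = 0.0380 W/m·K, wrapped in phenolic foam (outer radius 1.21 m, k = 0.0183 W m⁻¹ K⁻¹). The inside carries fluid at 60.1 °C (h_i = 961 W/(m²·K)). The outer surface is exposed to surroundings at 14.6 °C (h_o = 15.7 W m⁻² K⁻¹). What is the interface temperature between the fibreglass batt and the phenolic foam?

T = 35.5 °C

Resistance network (inner→outer):
  R_conv,in = 1/(4πr²h) = 1/(4π·0.342²·961) = 7.080×10^-4 K/W
  R_brass = (1/0.342 − 1/0.353)/(4πk) = 0.09112/(4π·121) = 5.992×10^-5 K/W
  R_fibreglass batt = (1/0.353 − 1/0.710)/(4πk) = 1.424/(4π·0.0380) = 2.983 K/W
  R_phenolic foam = (1/0.710 − 1/1.21)/(4πk) = 0.5820/(4π·0.0183) = 2.531 K/W
  R_conv,out = 1/(4πr²h) = 1/(4π·1.21²·15.7) = 0.003462 K/W
ΣR = 7.080×10^-4 + 5.992×10^-5 + 2.983 + 2.531 + 0.003462 = 5.518 K/W
Q = ΔT/ΣR = (60.1 °C − 14.6 °C)/5.518 = 8.246 W
From the inner boundary to the fibreglass batt/phenolic foam interface, ΣR_partial = 2.984 K/W.
T_interface = T_in − Q·ΣR_partial = 60.1 °C − (8.246)(2.984) = 35.5 °C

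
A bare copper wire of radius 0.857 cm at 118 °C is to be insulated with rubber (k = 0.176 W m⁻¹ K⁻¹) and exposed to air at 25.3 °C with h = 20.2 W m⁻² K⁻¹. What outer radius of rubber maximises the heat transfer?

For a cylinder, r_cr = k_ins/h = 0.176/20.2 = 0.00871 m = 0.871 cm

r_cr = 0.871 cm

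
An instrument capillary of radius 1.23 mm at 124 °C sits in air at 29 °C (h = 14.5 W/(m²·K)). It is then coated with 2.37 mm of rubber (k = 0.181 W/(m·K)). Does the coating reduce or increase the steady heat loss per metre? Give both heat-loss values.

Critical radius for a cylinder: r_cr = k/h = 0.0125 m = 1.25 cm.
Outer radius after coating: r₂ = 0.00123 + 0.00237 = 0.00360 m.
Since r₁ < r_cr and r₂ ≤ r_cr, the coating moves toward the maximum at r_cr — heat loss rises.
Bare: R = 1/(2πr₁h) = 8.924 m·K/W; Q = 95/8.924 = 10.6 W/m.
Coated: R = R_cond + R_conv = 3.993 m·K/W; Q = 95/3.993 = 23.8 W/m.

increases: 10.6 → 23.8 W/m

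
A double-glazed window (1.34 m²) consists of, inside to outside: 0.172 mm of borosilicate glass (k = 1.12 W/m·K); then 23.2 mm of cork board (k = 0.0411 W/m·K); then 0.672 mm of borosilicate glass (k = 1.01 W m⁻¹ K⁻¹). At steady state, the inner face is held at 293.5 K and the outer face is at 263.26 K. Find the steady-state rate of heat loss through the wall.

Resistance network (inner→outer):
  R_borosilicate glass = L/(kA) = 1.72×10^-4/(1.12·1.34) = 1.146×10^-4 K/W
  R_cork board = L/(kA) = 0.0232/(0.0411·1.34) = 0.4213 K/W
  R_borosilicate glass = L/(kA) = 6.72×10^-4/(1.01·1.34) = 4.965×10^-4 K/W
ΣR = 1.146×10^-4 + 0.4213 + 4.965×10^-4 = 0.4219 K/W
Q = ΔT/ΣR = (293.5 K − 263.26 K)/0.4219 = 71.7 W

Q = 71.7 W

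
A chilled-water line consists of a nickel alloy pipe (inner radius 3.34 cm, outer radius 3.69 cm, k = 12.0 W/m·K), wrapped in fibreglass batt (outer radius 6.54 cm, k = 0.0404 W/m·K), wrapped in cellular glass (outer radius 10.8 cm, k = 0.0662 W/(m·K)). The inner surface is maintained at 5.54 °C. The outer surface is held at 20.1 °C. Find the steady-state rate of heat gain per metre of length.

Series thermal resistances, inner to outer:
  R'_nickel alloy = ln(0.0369/0.0334)/(2πk) = 0.09966/(2π·12.0) = 0.001322 m·K/W
  R'_fibreglass batt = ln(0.0654/0.0369)/(2πk) = 0.5723/(2π·0.0404) = 2.255 m·K/W
  R'_cellular glass = ln(0.108/0.0654)/(2πk) = 0.5016/(2π·0.0662) = 1.206 m·K/W
ΣR = 0.001322 + 2.255 + 1.206 = 3.462 m·K/W
Q' = ΔT/ΣR = (5.54 °C − 20.1 °C)/3.462 = -4.21 W/m
(Negative Q' ⇒ heat flows inward; heat gain = 4.21 W/m.)

Q' = 4.21 W/m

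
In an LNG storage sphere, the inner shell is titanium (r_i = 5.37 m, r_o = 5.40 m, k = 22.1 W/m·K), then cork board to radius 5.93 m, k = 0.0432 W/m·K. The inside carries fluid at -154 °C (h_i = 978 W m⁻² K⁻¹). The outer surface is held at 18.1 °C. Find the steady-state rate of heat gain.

Treat each layer as a resistance in series:
  R_conv,in = 1/(4πr²h) = 1/(4π·5.37²·978) = 2.822×10^-6 K/W
  R_titanium = (1/5.37 − 1/5.40)/(4πk) = 0.001035/(4π·22.1) = 3.725×10^-6 K/W
  R_cork board = (1/5.40 − 1/5.93)/(4πk) = 0.01655/(4π·0.0432) = 0.03049 K/W
ΣR = 2.822×10^-6 + 3.725×10^-6 + 0.03049 = 0.03050 K/W
Q = ΔT/ΣR = (-154 °C − 18.1 °C)/0.03050 = -5640 W
(Negative Q ⇒ heat flows inward; heat gain = 5640 W.)

Q = 5.64 kW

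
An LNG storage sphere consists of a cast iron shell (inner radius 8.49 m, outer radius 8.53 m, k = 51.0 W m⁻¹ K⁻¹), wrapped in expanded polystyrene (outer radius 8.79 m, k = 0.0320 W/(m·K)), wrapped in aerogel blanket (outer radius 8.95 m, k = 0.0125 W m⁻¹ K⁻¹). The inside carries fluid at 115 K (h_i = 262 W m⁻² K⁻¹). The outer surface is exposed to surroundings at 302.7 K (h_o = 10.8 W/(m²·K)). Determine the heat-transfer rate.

Resistance network (inner→outer):
  R_conv,in = 1/(4πr²h) = 1/(4π·8.49²·262) = 4.214×10^-6 K/W
  R_cast iron = (1/8.49 − 1/8.53)/(4πk) = 5.523×10^-4/(4π·51.0) = 8.618×10^-7 K/W
  R_expanded polystyrene = (1/8.53 − 1/8.79)/(4πk) = 0.003468/(4π·0.0320) = 0.008623 K/W
  R_aerogel blanket = (1/8.79 − 1/8.95)/(4πk) = 0.002034/(4π·0.0125) = 0.01295 K/W
  R_conv,out = 1/(4πr²h) = 1/(4π·8.95²·10.8) = 9.199×10^-5 K/W
ΣR = 4.214×10^-6 + 8.618×10^-7 + 0.008623 + 0.01295 + 9.199×10^-5 = 0.02167 K/W
Q = ΔT/ΣR = (115 K − 302.7 K)/0.02167 = -8660 W
(Negative Q ⇒ heat flows inward; heat gain = 8660 W.)

Q = 8660 W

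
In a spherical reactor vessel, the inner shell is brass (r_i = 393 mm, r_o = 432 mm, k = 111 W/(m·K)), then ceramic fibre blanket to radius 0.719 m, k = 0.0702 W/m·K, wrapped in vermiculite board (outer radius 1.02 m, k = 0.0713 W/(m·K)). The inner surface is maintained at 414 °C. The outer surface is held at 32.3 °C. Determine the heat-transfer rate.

Resistance network (inner→outer):
  R_brass = (1/0.393 − 1/0.432)/(4πk) = 0.2297/(4π·111) = 1.647×10^-4 K/W
  R_ceramic fibre blanket = (1/0.432 − 1/0.719)/(4πk) = 0.9240/(4π·0.0702) = 1.047 K/W
  R_vermiculite board = (1/0.719 − 1/1.02)/(4πk) = 0.4104/(4π·0.0713) = 0.4581 K/W
ΣR = 1.647×10^-4 + 1.047 + 0.4581 = 1.505 K/W
Q = ΔT/ΣR = (414 °C − 32.3 °C)/1.505 = 254 W

Q = 254 W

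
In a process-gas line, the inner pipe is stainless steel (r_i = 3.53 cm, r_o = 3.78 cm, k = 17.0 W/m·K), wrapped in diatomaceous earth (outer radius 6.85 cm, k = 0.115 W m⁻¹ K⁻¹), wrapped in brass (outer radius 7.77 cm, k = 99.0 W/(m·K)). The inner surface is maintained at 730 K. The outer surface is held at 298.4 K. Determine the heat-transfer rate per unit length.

Resistance network (inner→outer):
  R'_stainless steel = ln(0.0378/0.0353)/(2πk) = 0.06843/(2π·17.0) = 6.406×10^-4 m·K/W
  R'_diatomaceous earth = ln(0.0685/0.0378)/(2πk) = 0.5945/(2π·0.115) = 0.8228 m·K/W
  R'_brass = ln(0.0777/0.0685)/(2πk) = 0.1260/(2π·99.0) = 2.026×10^-4 m·K/W
ΣR = 6.406×10^-4 + 0.8228 + 2.026×10^-4 = 0.8236 m·K/W
Q' = ΔT/ΣR = (730 K − 298.4 K)/0.8236 = 524 W/m

Q' = 524 W/m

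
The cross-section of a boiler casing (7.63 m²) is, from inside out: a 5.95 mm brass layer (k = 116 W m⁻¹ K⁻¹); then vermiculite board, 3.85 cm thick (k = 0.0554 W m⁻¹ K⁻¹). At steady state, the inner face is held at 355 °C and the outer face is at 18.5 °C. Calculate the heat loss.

Series thermal resistances, inner to outer:
  R_brass = L/(kA) = 0.00595/(116·7.63) = 6.723×10^-6 K/W
  R_vermiculite board = L/(kA) = 0.0385/(0.0554·7.63) = 0.09108 K/W
ΣR = 6.723×10^-6 + 0.09108 = 0.09109 K/W
Q = ΔT/ΣR = (355 °C − 18.5 °C)/0.09109 = 3690 W

Q = 3690 W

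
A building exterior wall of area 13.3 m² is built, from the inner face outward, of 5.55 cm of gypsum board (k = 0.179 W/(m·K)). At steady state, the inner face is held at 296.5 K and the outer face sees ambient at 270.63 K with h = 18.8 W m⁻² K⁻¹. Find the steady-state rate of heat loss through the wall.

Resistance network (inner→outer):
  R_gypsum board = L/(kA) = 0.0555/(0.179·13.3) = 0.02331 K/W
  R_conv,out = 1/(hA) = 1/(18.8·13.3) = 0.003999 K/W
ΣR = 0.02331 + 0.003999 = 0.02731 K/W
Q = ΔT/ΣR = (296.5 K − 270.63 K)/0.02731 = 947 W

Q = 947 W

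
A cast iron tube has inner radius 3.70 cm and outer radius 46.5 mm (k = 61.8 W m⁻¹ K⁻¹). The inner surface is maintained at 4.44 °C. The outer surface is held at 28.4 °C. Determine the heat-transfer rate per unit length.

Q' = 40.7 kW/m

Q' = 2πk·ΔT/ln(r₂/r₁) = 2π × 61.8 × 23.96 / ln(0.0465/0.0370) = 40700 W/m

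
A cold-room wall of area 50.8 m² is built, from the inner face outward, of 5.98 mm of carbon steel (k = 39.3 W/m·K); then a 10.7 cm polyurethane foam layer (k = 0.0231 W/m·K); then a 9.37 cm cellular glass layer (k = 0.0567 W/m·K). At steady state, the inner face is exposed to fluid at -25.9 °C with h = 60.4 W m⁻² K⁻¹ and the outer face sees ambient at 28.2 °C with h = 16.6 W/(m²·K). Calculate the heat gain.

Q = 432 W

Resistance network (inner→outer):
  R_conv,in = 1/(hA) = 1/(60.4·50.8) = 3.259×10^-4 K/W
  R_carbon steel = L/(kA) = 0.00598/(39.3·50.8) = 2.995×10^-6 K/W
  R_polyurethane foam = L/(kA) = 0.107/(0.0231·50.8) = 0.09118 K/W
  R_cellular glass = L/(kA) = 0.0937/(0.0567·50.8) = 0.03253 K/W
  R_conv,out = 1/(hA) = 1/(16.6·50.8) = 0.001186 K/W
ΣR = 3.259×10^-4 + 2.995×10^-6 + 0.09118 + 0.03253 + 0.001186 = 0.1252 K/W
Q = ΔT/ΣR = (-25.9 °C − 28.2 °C)/0.1252 = -432 W
(Negative Q ⇒ heat flows inward; heat gain = 432 W.)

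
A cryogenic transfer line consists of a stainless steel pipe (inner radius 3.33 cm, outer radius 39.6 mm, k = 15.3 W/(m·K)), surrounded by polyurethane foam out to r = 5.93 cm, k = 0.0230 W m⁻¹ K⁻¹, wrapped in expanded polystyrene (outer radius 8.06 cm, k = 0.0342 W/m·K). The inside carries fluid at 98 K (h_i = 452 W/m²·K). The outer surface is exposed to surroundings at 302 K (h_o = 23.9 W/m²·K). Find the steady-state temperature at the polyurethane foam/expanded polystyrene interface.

Series thermal resistances, inner to outer:
  R'_conv,in = 1/(2πr h) = 1/(2π·0.0333·452) = 0.01057 m·K/W
  R'_stainless steel = ln(0.0396/0.0333)/(2πk) = 0.1733/(2π·15.3) = 0.001802 m·K/W
  R'_polyurethane foam = ln(0.0593/0.0396)/(2πk) = 0.4038/(2π·0.0230) = 2.794 m·K/W
  R'_expanded polystyrene = ln(0.0806/0.0593)/(2πk) = 0.3069/(2π·0.0342) = 1.428 m·K/W
  R'_conv,out = 1/(2πr h) = 1/(2π·0.0806·23.9) = 0.08262 m·K/W
ΣR = 0.01057 + 0.001802 + 2.794 + 1.428 + 0.08262 = 4.317 m·K/W
Q' = ΔT/ΣR = (98 K − 302 K)/4.317 = -47.26 W/m
From the inner boundary to the polyurethane foam/expanded polystyrene interface, ΣR_partial = 2.806 m·K/W.
T_interface = T_in − Q'·ΣR_partial = 98 K − (-47.26)(2.806) = 230.6 K

T = 230.6 K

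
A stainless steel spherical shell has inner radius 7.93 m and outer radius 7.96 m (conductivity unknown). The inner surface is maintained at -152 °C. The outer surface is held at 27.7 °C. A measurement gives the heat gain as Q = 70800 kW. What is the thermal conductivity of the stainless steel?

ΣR = ΔT/Q = |-152 − 27.7|/7.08×10^7 = 2.538×10^-6 K/W
(1/r₁−1/r₂)/(4πk) = 2.538×10^-6 ⇒ k = 4.753×10^-4/(4π·2.538×10^-6) = 14.9 W/m·K

k = 14.9 W/m·K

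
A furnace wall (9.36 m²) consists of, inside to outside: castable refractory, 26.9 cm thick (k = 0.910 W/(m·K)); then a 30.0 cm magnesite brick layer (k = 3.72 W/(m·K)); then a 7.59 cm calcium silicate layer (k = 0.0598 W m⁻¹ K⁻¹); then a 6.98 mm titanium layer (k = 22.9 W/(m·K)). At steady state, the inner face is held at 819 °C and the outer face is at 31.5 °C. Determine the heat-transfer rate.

Q = 4.48 kW

Series thermal resistances, inner to outer:
  R_castable refractory = L/(kA) = 0.269/(0.910·9.36) = 0.03158 K/W
  R_magnesite brick = L/(kA) = 0.300/(3.72·9.36) = 0.008616 K/W
  R_calcium silicate = L/(kA) = 0.0759/(0.0598·9.36) = 0.1356 K/W
  R_titanium = L/(kA) = 0.00698/(22.9·9.36) = 3.256×10^-5 K/W
ΣR = 0.03158 + 0.008616 + 0.1356 + 3.256×10^-5 = 0.1758 K/W
Q = ΔT/ΣR = (819 °C − 31.5 °C)/0.1758 = 4480 W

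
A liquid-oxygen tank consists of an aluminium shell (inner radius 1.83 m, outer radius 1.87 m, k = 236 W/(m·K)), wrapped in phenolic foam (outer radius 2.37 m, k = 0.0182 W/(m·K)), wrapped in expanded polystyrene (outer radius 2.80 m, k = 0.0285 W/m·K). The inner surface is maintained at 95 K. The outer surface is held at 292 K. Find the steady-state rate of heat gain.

Series thermal resistances, inner to outer:
  R_aluminium = (1/1.83 − 1/1.87)/(4πk) = 0.01169/(4π·236) = 3.941×10^-6 K/W
  R_phenolic foam = (1/1.87 − 1/2.37)/(4πk) = 0.1128/(4π·0.0182) = 0.4933 K/W
  R_expanded polystyrene = (1/2.37 − 1/2.80)/(4πk) = 0.06480/(4π·0.0285) = 0.1809 K/W
ΣR = 3.941×10^-6 + 0.4933 + 0.1809 = 0.6742 K/W
Q = ΔT/ΣR = (95 K − 292 K)/0.6742 = -292 W
(Negative Q ⇒ heat flows inward; heat gain = 292 W.)

Q = 292 W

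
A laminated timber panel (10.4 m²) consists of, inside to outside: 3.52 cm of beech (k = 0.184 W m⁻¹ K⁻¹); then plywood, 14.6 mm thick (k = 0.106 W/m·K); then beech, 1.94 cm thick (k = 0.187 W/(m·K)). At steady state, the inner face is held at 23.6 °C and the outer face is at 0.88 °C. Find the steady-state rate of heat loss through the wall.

Resistance network (inner→outer):
  R_beech = L/(kA) = 0.0352/(0.184·10.4) = 0.01839 K/W
  R_plywood = L/(kA) = 0.0146/(0.106·10.4) = 0.01324 K/W
  R_beech = L/(kA) = 0.0194/(0.187·10.4) = 0.009975 K/W
ΣR = 0.01839 + 0.01324 + 0.009975 = 0.04161 K/W
Q = ΔT/ΣR = (23.6 °C − 0.88 °C)/0.04161 = 546 W

Q = 546 W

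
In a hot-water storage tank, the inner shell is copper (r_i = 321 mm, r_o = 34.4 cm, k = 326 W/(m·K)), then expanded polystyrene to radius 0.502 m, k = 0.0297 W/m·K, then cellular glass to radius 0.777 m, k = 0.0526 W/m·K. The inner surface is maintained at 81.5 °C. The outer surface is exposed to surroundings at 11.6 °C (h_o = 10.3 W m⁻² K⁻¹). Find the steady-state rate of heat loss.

Q = 19.8 W

Treat each layer as a resistance in series:
  R_copper = (1/0.321 − 1/0.344)/(4πk) = 0.2083/(4π·326) = 5.084×10^-5 K/W
  R_expanded polystyrene = (1/0.344 − 1/0.502)/(4πk) = 0.9149/(4π·0.0297) = 2.451 K/W
  R_cellular glass = (1/0.502 − 1/0.777)/(4πk) = 0.7050/(4π·0.0526) = 1.067 K/W
  R_conv,out = 1/(4πr²h) = 1/(4π·0.777²·10.3) = 0.01280 K/W
ΣR = 5.084×10^-5 + 2.451 + 1.067 + 0.01280 = 3.531 K/W
Q = ΔT/ΣR = (81.5 °C − 11.6 °C)/3.531 = 19.8 W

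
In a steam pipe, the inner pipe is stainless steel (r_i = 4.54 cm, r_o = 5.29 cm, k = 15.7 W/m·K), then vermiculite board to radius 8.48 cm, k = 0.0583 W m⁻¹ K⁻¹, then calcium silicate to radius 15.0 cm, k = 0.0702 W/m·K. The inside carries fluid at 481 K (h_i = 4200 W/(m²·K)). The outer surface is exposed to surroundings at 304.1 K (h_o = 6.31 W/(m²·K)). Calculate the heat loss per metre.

Treat each layer as a resistance in series:
  R'_conv,in = 1/(2πr h) = 1/(2π·0.0454·4200) = 8.347×10^-4 m·K/W
  R'_stainless steel = ln(0.0529/0.0454)/(2πk) = 0.1529/(2π·15.7) = 0.001550 m·K/W
  R'_vermiculite board = ln(0.0848/0.0529)/(2πk) = 0.4719/(2π·0.0583) = 1.288 m·K/W
  R'_calcium silicate = ln(0.150/0.0848)/(2πk) = 0.5703/(2π·0.0702) = 1.293 m·K/W
  R'_conv,out = 1/(2πr h) = 1/(2π·0.150·6.31) = 0.1682 m·K/W
ΣR = 8.347×10^-4 + 0.001550 + 1.288 + 1.293 + 0.1682 = 2.752 m·K/W
Q' = ΔT/ΣR = (481 K − 304.1 K)/2.752 = 64.3 W/m

Q' = 64.3 W/m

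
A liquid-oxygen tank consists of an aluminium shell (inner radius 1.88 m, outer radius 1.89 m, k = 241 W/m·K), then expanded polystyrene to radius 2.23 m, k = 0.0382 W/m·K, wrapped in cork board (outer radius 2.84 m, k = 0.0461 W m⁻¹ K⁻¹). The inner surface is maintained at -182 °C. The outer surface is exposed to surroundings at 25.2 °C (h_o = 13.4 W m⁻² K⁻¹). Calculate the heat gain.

Resistance network (inner→outer):
  R_aluminium = (1/1.88 − 1/1.89)/(4πk) = 0.002814/(4π·241) = 9.293×10^-7 K/W
  R_expanded polystyrene = (1/1.89 − 1/2.23)/(4πk) = 0.08067/(4π·0.0382) = 0.1681 K/W
  R_cork board = (1/2.23 − 1/2.84)/(4πk) = 0.09632/(4π·0.0461) = 0.1663 K/W
  R_conv,out = 1/(4πr²h) = 1/(4π·2.84²·13.4) = 7.363×10^-4 K/W
ΣR = 9.293×10^-7 + 0.1681 + 0.1663 + 7.363×10^-4 = 0.3351 K/W
Q = ΔT/ΣR = (-182 °C − 25.2 °C)/0.3351 = -618 W
(Negative Q ⇒ heat flows inward; heat gain = 618 W.)

Q = 618 W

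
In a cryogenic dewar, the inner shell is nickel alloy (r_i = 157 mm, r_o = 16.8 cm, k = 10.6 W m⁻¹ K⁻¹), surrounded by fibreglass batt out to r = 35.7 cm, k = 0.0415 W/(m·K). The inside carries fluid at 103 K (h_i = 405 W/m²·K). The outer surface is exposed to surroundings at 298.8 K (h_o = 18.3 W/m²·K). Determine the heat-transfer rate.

Resistance network (inner→outer):
  R_conv,in = 1/(4πr²h) = 1/(4π·0.157²·405) = 0.007971 K/W
  R_nickel alloy = (1/0.157 − 1/0.168)/(4πk) = 0.4170/(4π·10.6) = 0.003131 K/W
  R_fibreglass batt = (1/0.168 − 1/0.357)/(4πk) = 3.151/(4π·0.0415) = 6.043 K/W
  R_conv,out = 1/(4πr²h) = 1/(4π·0.357²·18.3) = 0.03412 K/W
ΣR = 0.007971 + 0.003131 + 6.043 + 0.03412 = 6.088 K/W
Q = ΔT/ΣR = (103 K − 298.8 K)/6.088 = -32.2 W
(Negative Q ⇒ heat flows inward; heat gain = 32.2 W.)

Q = 32.2 W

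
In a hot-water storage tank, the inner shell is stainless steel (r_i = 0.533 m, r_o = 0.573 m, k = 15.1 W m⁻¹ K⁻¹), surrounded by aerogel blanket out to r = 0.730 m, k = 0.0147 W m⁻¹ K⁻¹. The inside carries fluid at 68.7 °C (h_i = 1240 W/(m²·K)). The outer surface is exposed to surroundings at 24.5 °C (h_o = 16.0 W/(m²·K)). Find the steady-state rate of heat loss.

Q = 21.6 W

Series thermal resistances, inner to outer:
  R_conv,in = 1/(4πr²h) = 1/(4π·0.533²·1240) = 2.259×10^-4 K/W
  R_stainless steel = (1/0.533 − 1/0.573)/(4πk) = 0.1310/(4π·15.1) = 6.902×10^-4 K/W
  R_aerogel blanket = (1/0.573 − 1/0.730)/(4πk) = 0.3753/(4π·0.0147) = 2.032 K/W
  R_conv,out = 1/(4πr²h) = 1/(4π·0.730²·16.0) = 0.009333 K/W
ΣR = 2.259×10^-4 + 6.902×10^-4 + 2.032 + 0.009333 = 2.042 K/W
Q = ΔT/ΣR = (68.7 °C − 24.5 °C)/2.042 = 21.6 W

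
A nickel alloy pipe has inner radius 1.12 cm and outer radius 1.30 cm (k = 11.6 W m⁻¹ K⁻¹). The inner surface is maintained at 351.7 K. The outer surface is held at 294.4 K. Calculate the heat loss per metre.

Q' = 28000 W/m

Q' = 2πk·ΔT/ln(r₂/r₁) = 2π × 11.6 × 57.3 / ln(0.0130/0.0112) = 28000 W/m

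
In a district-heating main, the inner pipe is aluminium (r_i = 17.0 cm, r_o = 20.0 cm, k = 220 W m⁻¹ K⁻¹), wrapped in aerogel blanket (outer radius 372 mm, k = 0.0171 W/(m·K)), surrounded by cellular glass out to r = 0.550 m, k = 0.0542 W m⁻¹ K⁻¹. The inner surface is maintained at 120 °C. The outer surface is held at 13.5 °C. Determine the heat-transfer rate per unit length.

Series thermal resistances, inner to outer:
  R'_aluminium = ln(0.200/0.170)/(2πk) = 0.1625/(2π·220) = 1.176×10^-4 m·K/W
  R'_aerogel blanket = ln(0.372/0.200)/(2πk) = 0.6206/(2π·0.0171) = 5.776 m·K/W
  R'_cellular glass = ln(0.550/0.372)/(2πk) = 0.3910/(2π·0.0542) = 1.148 m·K/W
ΣR = 1.176×10^-4 + 5.776 + 1.148 = 6.924 m·K/W
Q' = ΔT/ΣR = (120 °C − 13.5 °C)/6.924 = 15.4 W/m

Q' = 15.4 W/m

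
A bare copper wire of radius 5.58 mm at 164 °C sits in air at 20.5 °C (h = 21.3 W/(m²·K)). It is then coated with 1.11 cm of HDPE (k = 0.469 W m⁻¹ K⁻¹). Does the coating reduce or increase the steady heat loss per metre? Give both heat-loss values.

increases: 107 → 175 W/m

Critical radius for a cylinder: r_cr = k/h = 0.0220 m = 2.20 cm.
Outer radius after coating: r₂ = 0.00558 + 0.0111 = 0.01668 m.
Since r₁ < r_cr and r₂ ≤ r_cr, the coating moves toward the maximum at r_cr — heat loss rises.
Bare: R = 1/(2πr₁h) = 1.339 m·K/W; Q = 143.5/1.339 = 107 W/m.
Coated: R = R_cond + R_conv = 0.8196 m·K/W; Q = 143.5/0.8196 = 175 W/m.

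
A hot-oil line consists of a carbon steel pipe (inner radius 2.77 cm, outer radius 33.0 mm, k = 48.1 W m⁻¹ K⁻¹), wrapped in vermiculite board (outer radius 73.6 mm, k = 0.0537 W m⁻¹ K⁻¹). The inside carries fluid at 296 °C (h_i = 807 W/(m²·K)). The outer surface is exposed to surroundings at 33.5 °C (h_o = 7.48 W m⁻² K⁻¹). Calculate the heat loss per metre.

Series thermal resistances, inner to outer:
  R'_conv,in = 1/(2πr h) = 1/(2π·0.0277·807) = 0.007120 m·K/W
  R'_carbon steel = ln(0.0330/0.0277)/(2πk) = 0.1751/(2π·48.1) = 5.793×10^-4 m·K/W
  R'_vermiculite board = ln(0.0736/0.0330)/(2πk) = 0.8021/(2π·0.0537) = 2.377 m·K/W
  R'_conv,out = 1/(2πr h) = 1/(2π·0.0736·7.48) = 0.2891 m·K/W
ΣR = 0.007120 + 5.793×10^-4 + 2.377 + 0.2891 = 2.674 m·K/W
Q' = ΔT/ΣR = (296 °C − 33.5 °C)/2.674 = 98.2 W/m

Q' = 98.2 W/m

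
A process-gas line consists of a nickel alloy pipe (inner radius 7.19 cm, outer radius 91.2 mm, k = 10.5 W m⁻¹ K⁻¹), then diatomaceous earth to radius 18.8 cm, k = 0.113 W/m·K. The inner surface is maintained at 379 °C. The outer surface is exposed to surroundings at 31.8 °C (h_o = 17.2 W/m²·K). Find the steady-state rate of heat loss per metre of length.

Q' = 324 W/m

Series thermal resistances, inner to outer:
  R'_nickel alloy = ln(0.0912/0.0719)/(2πk) = 0.2378/(2π·10.5) = 0.003604 m·K/W
  R'_diatomaceous earth = ln(0.188/0.0912)/(2πk) = 0.7234/(2π·0.113) = 1.019 m·K/W
  R'_conv,out = 1/(2πr h) = 1/(2π·0.188·17.2) = 0.04922 m·K/W
ΣR = 0.003604 + 1.019 + 0.04922 = 1.072 m·K/W
Q' = ΔT/ΣR = (379 °C − 31.8 °C)/1.072 = 324 W/m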